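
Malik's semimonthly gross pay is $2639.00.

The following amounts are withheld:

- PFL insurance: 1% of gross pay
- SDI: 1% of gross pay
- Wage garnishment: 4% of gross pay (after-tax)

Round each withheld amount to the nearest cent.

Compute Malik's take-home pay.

$2480.66

SDI: $2639.00 × 0.01 = $26.39
PFL insurance: $2639.00 × 0.01 = $26.39
Wage garnishment: $2639.00 × 0.04 = $105.56
Total deductions = $26.39 + $26.39 + $105.56 = $158.34
Net pay = $2639.00 − $158.34 = $2480.66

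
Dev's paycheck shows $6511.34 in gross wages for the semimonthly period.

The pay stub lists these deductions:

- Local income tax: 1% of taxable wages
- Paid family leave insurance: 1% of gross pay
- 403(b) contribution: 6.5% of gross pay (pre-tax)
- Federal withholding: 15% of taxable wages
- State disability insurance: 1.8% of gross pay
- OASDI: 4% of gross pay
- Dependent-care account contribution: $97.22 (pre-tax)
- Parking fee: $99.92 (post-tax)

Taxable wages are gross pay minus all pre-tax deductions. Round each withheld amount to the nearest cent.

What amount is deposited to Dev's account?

403(b) contribution: $6511.34 × 0.065 = $423.24
Dependent-care account contribution: $97.22
Pre-tax total = $423.24 + $97.22 = $520.46
Taxable wages = $6511.34 − $520.46 = $5990.88
Federal withholding: $5990.88 × 0.15 = $898.63
Local income tax: $5990.88 × 0.01 = $59.91
OASDI: $6511.34 × 0.04 = $260.45
State disability insurance: $6511.34 × 0.018 = $117.20
Paid family leave insurance: $6511.34 × 0.01 = $65.11
Parking fee: $99.92
Total deductions = $423.24 + $97.22 + $898.63 + $59.91 + $260.45 + $117.20 + $65.11 + $99.92 = $2021.68
Net pay = $6511.34 − $2021.68 = $4489.66

$4489.66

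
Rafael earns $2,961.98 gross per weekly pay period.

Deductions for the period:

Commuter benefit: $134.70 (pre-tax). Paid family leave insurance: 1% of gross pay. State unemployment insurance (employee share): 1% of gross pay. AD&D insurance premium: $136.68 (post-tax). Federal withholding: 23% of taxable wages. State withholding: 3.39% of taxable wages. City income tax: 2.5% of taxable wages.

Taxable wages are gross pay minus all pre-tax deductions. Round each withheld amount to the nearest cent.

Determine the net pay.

Commuter benefit: $134.70
Taxable wages = $2,961.98 − $134.70 = $2,827.28
State withholding: $2,827.28 × 0.0339 = $95.84
Federal withholding: $2,827.28 × 0.23 = $650.27
City income tax: $2,827.28 × 0.025 = $70.68
State unemployment insurance (employee share): $2,961.98 × 0.01 = $29.62
Paid family leave insurance: $2,961.98 × 0.01 = $29.62
AD&D insurance premium: $136.68
Total deductions = $134.70 + $95.84 + $650.27 + $70.68 + $29.62 + $29.62 + $136.68 = $1,147.41
Net pay = $2,961.98 − $1,147.41 = $1,814.57

$1,814.57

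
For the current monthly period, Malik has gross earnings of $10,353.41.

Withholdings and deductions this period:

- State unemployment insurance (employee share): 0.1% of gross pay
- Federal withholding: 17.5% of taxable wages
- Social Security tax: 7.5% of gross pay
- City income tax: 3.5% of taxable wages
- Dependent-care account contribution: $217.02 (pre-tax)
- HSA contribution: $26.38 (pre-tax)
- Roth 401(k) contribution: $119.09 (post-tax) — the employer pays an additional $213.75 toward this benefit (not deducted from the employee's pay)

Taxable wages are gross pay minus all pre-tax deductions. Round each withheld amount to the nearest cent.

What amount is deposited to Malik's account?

HSA contribution: $26.38
Dependent-care account contribution: $217.02
Pre-tax total = $26.38 + $217.02 = $243.40
Taxable wages = $10,353.41 − $243.40 = $10,110.01
City income tax: $10,110.01 × 0.035 = $353.85
Federal withholding: $10,110.01 × 0.175 = $1,769.25
State unemployment insurance (employee share): $10,353.41 × 0.001 = $10.35
Social Security tax: $10,353.41 × 0.075 = $776.51
Roth 401(k) contribution: $119.09
(Employer's $213.75 toward Roth 401(k) contribution is not withheld from the employee.)
Total deductions = $26.38 + $217.02 + $353.85 + $1,769.25 + $10.35 + $776.51 + $119.09 = $3,272.45
Net pay = $10,353.41 − $3,272.45 = $7,080.96

$7,080.96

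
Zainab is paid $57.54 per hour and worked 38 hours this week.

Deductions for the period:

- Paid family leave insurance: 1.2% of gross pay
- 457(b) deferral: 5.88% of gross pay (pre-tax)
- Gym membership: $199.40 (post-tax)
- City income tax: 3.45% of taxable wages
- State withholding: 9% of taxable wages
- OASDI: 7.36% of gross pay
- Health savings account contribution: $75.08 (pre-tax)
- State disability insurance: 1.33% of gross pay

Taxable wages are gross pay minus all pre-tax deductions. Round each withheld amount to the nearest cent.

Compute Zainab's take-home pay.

$1320.35

Gross pay: 38 × $57.54 = $2186.52
457(b) deferral: $2186.52 × 0.0588 = $128.57
Health savings account contribution: $75.08
Pre-tax total = $128.57 + $75.08 = $203.65
Taxable wages = $2186.52 − $203.65 = $1982.87
City income tax: $1982.87 × 0.0345 = $68.41
State withholding: $1982.87 × 0.09 = $178.46
OASDI: $2186.52 × 0.0736 = $160.93
Paid family leave insurance: $2186.52 × 0.012 = $26.24
State disability insurance: $2186.52 × 0.0133 = $29.08
Gym membership: $199.40
Total deductions = $128.57 + $75.08 + $68.41 + $178.46 + $160.93 + $26.24 + $29.08 + $199.40 = $866.17
Net pay = $2186.52 − $866.17 = $1320.35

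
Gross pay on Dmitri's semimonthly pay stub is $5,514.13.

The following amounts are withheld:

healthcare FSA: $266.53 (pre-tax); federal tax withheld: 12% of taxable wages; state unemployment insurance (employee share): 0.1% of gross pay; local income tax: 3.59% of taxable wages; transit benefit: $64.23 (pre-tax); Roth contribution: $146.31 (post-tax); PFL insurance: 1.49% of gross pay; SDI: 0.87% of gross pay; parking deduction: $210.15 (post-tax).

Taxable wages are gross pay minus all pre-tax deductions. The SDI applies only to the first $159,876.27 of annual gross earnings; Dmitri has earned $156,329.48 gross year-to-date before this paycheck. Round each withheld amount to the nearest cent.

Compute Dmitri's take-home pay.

Transit benefit: $64.23
Healthcare FSA: $266.53
Pre-tax total = $64.23 + $266.53 = $330.76
Taxable wages = $5,514.13 − $330.76 = $5,183.37
Local income tax: $5,183.37 × 0.0359 = $186.08
Federal tax withheld: $5,183.37 × 0.12 = $622.00
State unemployment insurance (employee share): $5,514.13 × 0.001 = $5.51
SDI: only $159,876.27 − $156,329.48 = $3,546.79 of this check is subject → $3,546.79 × 0.0087 = $30.86
PFL insurance: $5,514.13 × 0.0149 = $82.16
Roth contribution: $146.31
Parking deduction: $210.15
Total deductions = $64.23 + $266.53 + $186.08 + $622.00 + $5.51 + $30.86 + $82.16 + $146.31 + $210.15 = $1,613.83
Net pay = $5,514.13 − $1,613.83 = $3,900.30

$3,900.30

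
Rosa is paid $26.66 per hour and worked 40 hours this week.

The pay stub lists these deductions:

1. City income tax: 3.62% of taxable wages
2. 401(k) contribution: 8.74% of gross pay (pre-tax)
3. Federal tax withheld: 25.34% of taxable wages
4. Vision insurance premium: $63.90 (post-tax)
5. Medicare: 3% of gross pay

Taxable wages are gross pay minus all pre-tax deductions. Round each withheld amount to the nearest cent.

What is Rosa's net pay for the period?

$595.47

Gross pay: 40 × $26.66 = $1,066.40
401(k) contribution: $1,066.40 × 0.0874 = $93.20
Taxable wages = $1,066.40 − $93.20 = $973.20
City income tax: $973.20 × 0.0362 = $35.23
Federal tax withheld: $973.20 × 0.2534 = $246.61
Medicare: $1,066.40 × 0.03 = $31.99
Vision insurance premium: $63.90
Total deductions = $93.20 + $35.23 + $246.61 + $31.99 + $63.90 = $470.93
Net pay = $1,066.40 − $470.93 = $595.47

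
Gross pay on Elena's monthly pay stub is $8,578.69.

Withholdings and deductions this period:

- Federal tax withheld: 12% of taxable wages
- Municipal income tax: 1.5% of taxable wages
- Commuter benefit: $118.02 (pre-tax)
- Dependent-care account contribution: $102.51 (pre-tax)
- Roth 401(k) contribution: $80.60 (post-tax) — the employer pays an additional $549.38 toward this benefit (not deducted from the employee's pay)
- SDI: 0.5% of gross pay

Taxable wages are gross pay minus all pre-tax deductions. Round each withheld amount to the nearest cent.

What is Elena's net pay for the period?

$7,106.32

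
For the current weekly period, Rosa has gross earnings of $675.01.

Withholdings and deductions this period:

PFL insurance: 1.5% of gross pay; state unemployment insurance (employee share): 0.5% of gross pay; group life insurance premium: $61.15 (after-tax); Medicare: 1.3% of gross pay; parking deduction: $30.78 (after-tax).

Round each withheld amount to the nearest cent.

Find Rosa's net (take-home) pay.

PFL insurance: $675.01 × 0.015 = $10.13
Medicare: $675.01 × 0.013 = $8.78
State unemployment insurance (employee share): $675.01 × 0.005 = $3.38
Group life insurance premium: $61.15
Parking deduction: $30.78
Total deductions = $10.13 + $8.78 + $3.38 + $61.15 + $30.78 = $114.22
Net pay = $675.01 − $114.22 = $560.79

$560.79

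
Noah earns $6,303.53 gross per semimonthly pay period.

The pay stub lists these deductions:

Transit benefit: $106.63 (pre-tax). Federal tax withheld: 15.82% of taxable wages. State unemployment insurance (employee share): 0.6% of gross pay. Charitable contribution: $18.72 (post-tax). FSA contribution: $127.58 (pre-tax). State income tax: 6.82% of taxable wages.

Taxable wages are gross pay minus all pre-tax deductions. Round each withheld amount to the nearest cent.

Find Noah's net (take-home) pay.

$4,638.68

FSA contribution: $127.58
Transit benefit: $106.63
Pre-tax total = $127.58 + $106.63 = $234.21
Taxable wages = $6,303.53 − $234.21 = $6,069.32
Federal tax withheld: $6,069.32 × 0.1582 = $960.17
State income tax: $6,069.32 × 0.0682 = $413.93
State unemployment insurance (employee share): $6,303.53 × 0.006 = $37.82
Charitable contribution: $18.72
Total deductions = $127.58 + $106.63 + $960.17 + $413.93 + $37.82 + $18.72 = $1,664.85
Net pay = $6,303.53 − $1,664.85 = $4,638.68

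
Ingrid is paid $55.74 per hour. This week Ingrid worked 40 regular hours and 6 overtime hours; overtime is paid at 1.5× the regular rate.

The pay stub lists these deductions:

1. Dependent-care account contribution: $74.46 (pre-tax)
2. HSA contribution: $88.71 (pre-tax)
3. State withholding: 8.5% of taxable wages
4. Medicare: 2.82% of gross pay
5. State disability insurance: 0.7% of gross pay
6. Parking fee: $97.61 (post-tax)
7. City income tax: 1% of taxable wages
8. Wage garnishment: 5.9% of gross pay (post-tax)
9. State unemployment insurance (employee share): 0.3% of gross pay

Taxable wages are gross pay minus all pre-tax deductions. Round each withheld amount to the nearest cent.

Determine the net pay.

Regular pay: 40 × $55.74 = $2,229.60
Overtime pay: 6 × $55.74 × 1.5 = $501.66
Gross pay = $2,229.60 + $501.66 = $2,731.26
Dependent-care account contribution: $74.46
HSA contribution: $88.71
Pre-tax total = $74.46 + $88.71 = $163.17
Taxable wages = $2,731.26 − $163.17 = $2,568.09
State withholding: $2,568.09 × 0.085 = $218.29
City income tax: $2,568.09 × 0.01 = $25.68
State disability insurance: $2,731.26 × 0.007 = $19.12
State unemployment insurance (employee share): $2,731.26 × 0.003 = $8.19
Medicare: $2,731.26 × 0.0282 = $77.02
Wage garnishment: $2,731.26 × 0.059 = $161.14
Parking fee: $97.61
Total deductions = $74.46 + $88.71 + $218.29 + $25.68 + $19.12 + $8.19 + $77.02 + $161.14 + $97.61 = $770.22
Net pay = $2,731.26 − $770.22 = $1,961.04

$1,961.04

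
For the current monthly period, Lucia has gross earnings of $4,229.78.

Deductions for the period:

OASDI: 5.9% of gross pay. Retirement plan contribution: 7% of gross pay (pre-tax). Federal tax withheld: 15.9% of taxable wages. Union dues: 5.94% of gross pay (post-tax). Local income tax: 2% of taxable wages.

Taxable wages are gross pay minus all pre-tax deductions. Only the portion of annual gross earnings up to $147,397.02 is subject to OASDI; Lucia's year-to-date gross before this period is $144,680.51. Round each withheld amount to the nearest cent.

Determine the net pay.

$2,818.05

Retirement plan contribution: $4,229.78 × 0.07 = $296.08
Taxable wages = $4,229.78 − $296.08 = $3,933.70
Local income tax: $3,933.70 × 0.02 = $78.67
Federal tax withheld: $3,933.70 × 0.159 = $625.46
OASDI: only $147,397.02 − $144,680.51 = $2,716.51 of this check is subject → $2,716.51 × 0.059 = $160.27
Union dues: $4,229.78 × 0.0594 = $251.25
Total deductions = $296.08 + $78.67 + $625.46 + $160.27 + $251.25 = $1,411.73
Net pay = $4,229.78 − $1,411.73 = $2,818.05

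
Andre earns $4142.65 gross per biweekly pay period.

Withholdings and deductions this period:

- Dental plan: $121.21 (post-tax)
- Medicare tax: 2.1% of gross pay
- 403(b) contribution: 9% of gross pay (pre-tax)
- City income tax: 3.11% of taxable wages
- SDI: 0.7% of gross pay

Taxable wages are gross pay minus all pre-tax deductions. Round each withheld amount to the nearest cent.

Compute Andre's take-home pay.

403(b) contribution: $4142.65 × 0.09 = $372.84
Taxable wages = $4142.65 − $372.84 = $3769.81
City income tax: $3769.81 × 0.0311 = $117.24
SDI: $4142.65 × 0.007 = $29.00
Medicare tax: $4142.65 × 0.021 = $87.00
Dental plan: $121.21
Total deductions = $372.84 + $117.24 + $29.00 + $87.00 + $121.21 = $727.29
Net pay = $4142.65 − $727.29 = $3415.36

$3415.36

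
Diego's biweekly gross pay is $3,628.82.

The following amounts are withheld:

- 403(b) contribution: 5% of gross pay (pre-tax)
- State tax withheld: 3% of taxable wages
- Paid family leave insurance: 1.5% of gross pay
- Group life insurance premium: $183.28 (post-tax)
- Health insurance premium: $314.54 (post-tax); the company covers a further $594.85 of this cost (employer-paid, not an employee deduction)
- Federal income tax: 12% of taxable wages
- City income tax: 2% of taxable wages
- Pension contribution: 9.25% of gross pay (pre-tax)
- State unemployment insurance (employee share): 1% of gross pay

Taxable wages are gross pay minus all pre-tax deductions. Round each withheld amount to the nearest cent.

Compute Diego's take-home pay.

Pension contribution: $3,628.82 × 0.0925 = $335.67
403(b) contribution: $3,628.82 × 0.05 = $181.44
Pre-tax total = $335.67 + $181.44 = $517.11
Taxable wages = $3,628.82 − $517.11 = $3,111.71
State tax withheld: $3,111.71 × 0.03 = $93.35
City income tax: $3,111.71 × 0.02 = $62.23
Federal income tax: $3,111.71 × 0.12 = $373.41
State unemployment insurance (employee share): $3,628.82 × 0.01 = $36.29
Paid family leave insurance: $3,628.82 × 0.015 = $54.43
Health insurance premium: $314.54
Group life insurance premium: $183.28
(Employer's $594.85 toward health insurance premium is not withheld from the employee.)
Total deductions = $335.67 + $181.44 + $93.35 + $62.23 + $373.41 + $36.29 + $54.43 + $314.54 + $183.28 = $1,634.64
Net pay = $3,628.82 − $1,634.64 = $1,994.18

$1,994.18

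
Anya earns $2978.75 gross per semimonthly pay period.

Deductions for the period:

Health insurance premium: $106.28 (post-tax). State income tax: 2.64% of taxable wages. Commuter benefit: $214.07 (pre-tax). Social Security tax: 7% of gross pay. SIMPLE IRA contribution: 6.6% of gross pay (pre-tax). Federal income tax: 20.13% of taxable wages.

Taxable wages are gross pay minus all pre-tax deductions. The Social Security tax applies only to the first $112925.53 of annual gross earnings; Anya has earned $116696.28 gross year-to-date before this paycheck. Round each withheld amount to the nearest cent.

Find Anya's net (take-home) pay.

$1877.05

Commuter benefit: $214.07
SIMPLE IRA contribution: $2978.75 × 0.066 = $196.60
Pre-tax total = $214.07 + $196.60 = $410.67
Taxable wages = $2978.75 − $410.67 = $2568.08
Federal income tax: $2568.08 × 0.2013 = $516.95
State income tax: $2568.08 × 0.0264 = $67.80
Social Security tax: annual cap $112925.53 already reached (YTD $116696.28), so $0.00
Health insurance premium: $106.28
Total deductions = $214.07 + $196.60 + $516.95 + $67.80 + $0.00 + $106.28 = $1101.70
Net pay = $2978.75 − $1101.70 = $1877.05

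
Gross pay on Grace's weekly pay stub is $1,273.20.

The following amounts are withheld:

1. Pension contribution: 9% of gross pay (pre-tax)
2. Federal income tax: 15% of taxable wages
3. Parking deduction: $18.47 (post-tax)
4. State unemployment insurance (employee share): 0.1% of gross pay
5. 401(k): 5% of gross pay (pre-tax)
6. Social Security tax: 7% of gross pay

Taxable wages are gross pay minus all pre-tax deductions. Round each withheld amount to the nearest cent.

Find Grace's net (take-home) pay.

401(k): $1,273.20 × 0.05 = $63.66
Pension contribution: $1,273.20 × 0.09 = $114.59
Pre-tax total = $63.66 + $114.59 = $178.25
Taxable wages = $1,273.20 − $178.25 = $1,094.95
Federal income tax: $1,094.95 × 0.15 = $164.24
Social Security tax: $1,273.20 × 0.07 = $89.12
State unemployment insurance (employee share): $1,273.20 × 0.001 = $1.27
Parking deduction: $18.47
Total deductions = $63.66 + $114.59 + $164.24 + $89.12 + $1.27 + $18.47 = $451.35
Net pay = $1,273.20 − $451.35 = $821.85

$821.85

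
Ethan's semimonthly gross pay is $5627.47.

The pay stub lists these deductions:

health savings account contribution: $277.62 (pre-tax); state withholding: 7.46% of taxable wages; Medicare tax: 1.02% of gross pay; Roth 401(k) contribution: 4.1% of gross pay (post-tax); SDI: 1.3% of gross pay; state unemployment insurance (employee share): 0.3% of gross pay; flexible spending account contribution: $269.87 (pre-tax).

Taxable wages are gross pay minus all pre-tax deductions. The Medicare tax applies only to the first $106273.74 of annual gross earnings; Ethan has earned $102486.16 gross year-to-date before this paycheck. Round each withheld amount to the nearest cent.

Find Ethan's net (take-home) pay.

Health savings account contribution: $277.62
Flexible spending account contribution: $269.87
Pre-tax total = $277.62 + $269.87 = $547.49
Taxable wages = $5627.47 − $547.49 = $5079.98
State withholding: $5079.98 × 0.0746 = $378.97
Medicare tax: only $106273.74 − $102486.16 = $3787.58 of this check is subject → $3787.58 × 0.0102 = $38.63
SDI: $5627.47 × 0.013 = $73.16
State unemployment insurance (employee share): $5627.47 × 0.003 = $16.88
Roth 401(k) contribution: $5627.47 × 0.041 = $230.73
Total deductions = $277.62 + $269.87 + $378.97 + $38.63 + $73.16 + $16.88 + $230.73 = $1285.86
Net pay = $5627.47 − $1285.86 = $4341.61

$4341.61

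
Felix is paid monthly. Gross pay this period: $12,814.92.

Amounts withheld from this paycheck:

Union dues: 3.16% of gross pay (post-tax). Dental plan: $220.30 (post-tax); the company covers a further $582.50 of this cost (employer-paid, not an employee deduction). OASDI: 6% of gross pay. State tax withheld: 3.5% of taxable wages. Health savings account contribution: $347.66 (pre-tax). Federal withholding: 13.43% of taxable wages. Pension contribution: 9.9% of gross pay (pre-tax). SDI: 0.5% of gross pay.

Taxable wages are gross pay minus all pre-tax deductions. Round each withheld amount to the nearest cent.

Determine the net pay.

$7,844.44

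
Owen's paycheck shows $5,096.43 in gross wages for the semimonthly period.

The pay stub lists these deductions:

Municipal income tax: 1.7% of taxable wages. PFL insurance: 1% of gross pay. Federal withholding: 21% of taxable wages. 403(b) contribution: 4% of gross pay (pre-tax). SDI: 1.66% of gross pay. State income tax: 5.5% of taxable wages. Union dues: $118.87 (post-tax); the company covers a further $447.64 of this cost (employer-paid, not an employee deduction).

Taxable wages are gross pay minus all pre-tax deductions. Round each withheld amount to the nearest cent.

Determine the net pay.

403(b) contribution: $5,096.43 × 0.04 = $203.86
Taxable wages = $5,096.43 − $203.86 = $4,892.57
Municipal income tax: $4,892.57 × 0.017 = $83.17
State income tax: $4,892.57 × 0.055 = $269.09
Federal withholding: $4,892.57 × 0.21 = $1,027.44
SDI: $5,096.43 × 0.0166 = $84.60
PFL insurance: $5,096.43 × 0.01 = $50.96
Union dues: $118.87
(Employer's $447.64 toward union dues is not withheld from the employee.)
Total deductions = $203.86 + $83.17 + $269.09 + $1,027.44 + $84.60 + $50.96 + $118.87 = $1,837.99
Net pay = $5,096.43 − $1,837.99 = $3,258.44

$3,258.44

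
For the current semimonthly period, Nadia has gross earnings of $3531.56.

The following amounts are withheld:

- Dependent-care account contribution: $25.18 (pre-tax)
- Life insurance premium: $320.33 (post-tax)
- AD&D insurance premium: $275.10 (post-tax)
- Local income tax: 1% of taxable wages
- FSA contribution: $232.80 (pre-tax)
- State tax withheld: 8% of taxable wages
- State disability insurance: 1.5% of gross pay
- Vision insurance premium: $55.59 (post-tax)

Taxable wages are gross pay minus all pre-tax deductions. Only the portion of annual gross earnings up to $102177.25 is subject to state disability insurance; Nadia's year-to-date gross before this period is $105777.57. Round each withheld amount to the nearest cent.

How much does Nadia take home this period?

$2327.93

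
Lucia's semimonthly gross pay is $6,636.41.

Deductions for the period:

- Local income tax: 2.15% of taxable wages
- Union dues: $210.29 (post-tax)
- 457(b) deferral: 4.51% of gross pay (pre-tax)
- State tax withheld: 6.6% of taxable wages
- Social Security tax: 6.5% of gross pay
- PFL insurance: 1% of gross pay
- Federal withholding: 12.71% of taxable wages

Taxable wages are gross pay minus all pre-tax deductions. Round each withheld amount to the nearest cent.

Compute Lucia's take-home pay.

$4,269.14

457(b) deferral: $6,636.41 × 0.0451 = $299.30
Taxable wages = $6,636.41 − $299.30 = $6,337.11
Local income tax: $6,337.11 × 0.0215 = $136.25
Federal withholding: $6,337.11 × 0.1271 = $805.45
State tax withheld: $6,337.11 × 0.066 = $418.25
Social Security tax: $6,636.41 × 0.065 = $431.37
PFL insurance: $6,636.41 × 0.01 = $66.36
Union dues: $210.29
Total deductions = $299.30 + $136.25 + $805.45 + $418.25 + $431.37 + $66.36 + $210.29 = $2,367.27
Net pay = $6,636.41 − $2,367.27 = $4,269.14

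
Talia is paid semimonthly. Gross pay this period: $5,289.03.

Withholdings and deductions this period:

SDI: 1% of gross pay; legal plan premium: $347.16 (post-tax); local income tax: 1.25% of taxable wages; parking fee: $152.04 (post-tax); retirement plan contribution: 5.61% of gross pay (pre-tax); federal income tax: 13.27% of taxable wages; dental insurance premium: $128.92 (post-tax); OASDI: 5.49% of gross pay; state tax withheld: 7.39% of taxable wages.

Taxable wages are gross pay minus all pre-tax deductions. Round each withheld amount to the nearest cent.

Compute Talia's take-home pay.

$2,927.13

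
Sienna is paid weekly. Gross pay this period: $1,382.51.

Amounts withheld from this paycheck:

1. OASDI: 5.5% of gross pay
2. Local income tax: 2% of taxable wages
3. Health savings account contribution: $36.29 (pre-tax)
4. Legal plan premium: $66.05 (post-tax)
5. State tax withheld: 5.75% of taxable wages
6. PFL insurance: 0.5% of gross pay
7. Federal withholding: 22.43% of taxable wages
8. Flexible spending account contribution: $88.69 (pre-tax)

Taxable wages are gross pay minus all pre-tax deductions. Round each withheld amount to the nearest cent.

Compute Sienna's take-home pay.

Flexible spending account contribution: $88.69
Health savings account contribution: $36.29
Pre-tax total = $88.69 + $36.29 = $124.98
Taxable wages = $1,382.51 − $124.98 = $1,257.53
State tax withheld: $1,257.53 × 0.0575 = $72.31
Local income tax: $1,257.53 × 0.02 = $25.15
Federal withholding: $1,257.53 × 0.2243 = $282.06
OASDI: $1,382.51 × 0.055 = $76.04
PFL insurance: $1,382.51 × 0.005 = $6.91
Legal plan premium: $66.05
Total deductions = $88.69 + $36.29 + $72.31 + $25.15 + $282.06 + $76.04 + $6.91 + $66.05 = $653.50
Net pay = $1,382.51 − $653.50 = $729.01

$729.01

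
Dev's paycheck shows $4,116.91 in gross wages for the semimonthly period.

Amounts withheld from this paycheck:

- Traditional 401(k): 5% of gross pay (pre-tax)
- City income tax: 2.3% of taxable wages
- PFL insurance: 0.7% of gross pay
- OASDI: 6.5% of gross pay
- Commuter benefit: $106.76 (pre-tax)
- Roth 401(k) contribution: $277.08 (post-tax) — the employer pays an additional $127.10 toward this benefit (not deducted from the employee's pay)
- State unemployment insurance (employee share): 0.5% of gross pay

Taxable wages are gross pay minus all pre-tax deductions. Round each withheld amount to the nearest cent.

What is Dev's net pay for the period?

$3,122.72

Traditional 401(k): $4,116.91 × 0.05 = $205.85
Commuter benefit: $106.76
Pre-tax total = $205.85 + $106.76 = $312.61
Taxable wages = $4,116.91 − $312.61 = $3,804.30
City income tax: $3,804.30 × 0.023 = $87.50
OASDI: $4,116.91 × 0.065 = $267.60
PFL insurance: $4,116.91 × 0.007 = $28.82
State unemployment insurance (employee share): $4,116.91 × 0.005 = $20.58
Roth 401(k) contribution: $277.08
(Employer's $127.10 toward Roth 401(k) contribution is not withheld from the employee.)
Total deductions = $205.85 + $106.76 + $87.50 + $267.60 + $28.82 + $20.58 + $277.08 = $994.19
Net pay = $4,116.91 − $994.19 = $3,122.72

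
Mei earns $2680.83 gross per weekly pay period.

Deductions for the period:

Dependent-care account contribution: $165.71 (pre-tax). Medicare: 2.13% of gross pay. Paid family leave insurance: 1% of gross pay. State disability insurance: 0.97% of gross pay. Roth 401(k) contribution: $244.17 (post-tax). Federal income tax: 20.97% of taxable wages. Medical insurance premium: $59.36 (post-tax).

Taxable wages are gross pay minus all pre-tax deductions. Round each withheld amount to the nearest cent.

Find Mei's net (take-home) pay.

$1574.26

Dependent-care account contribution: $165.71
Taxable wages = $2680.83 − $165.71 = $2515.12
Federal income tax: $2515.12 × 0.2097 = $527.42
Medicare: $2680.83 × 0.0213 = $57.10
State disability insurance: $2680.83 × 0.0097 = $26.00
Paid family leave insurance: $2680.83 × 0.01 = $26.81
Roth 401(k) contribution: $244.17
Medical insurance premium: $59.36
Total deductions = $165.71 + $527.42 + $57.10 + $26.00 + $26.81 + $244.17 + $59.36 = $1106.57
Net pay = $2680.83 − $1106.57 = $1574.26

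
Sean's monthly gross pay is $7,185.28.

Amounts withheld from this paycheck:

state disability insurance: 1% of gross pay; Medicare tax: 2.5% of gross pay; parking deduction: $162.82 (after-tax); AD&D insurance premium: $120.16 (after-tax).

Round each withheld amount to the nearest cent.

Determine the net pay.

State disability insurance: $7,185.28 × 0.01 = $71.85
Medicare tax: $7,185.28 × 0.025 = $179.63
AD&D insurance premium: $120.16
Parking deduction: $162.82
Total deductions = $71.85 + $179.63 + $120.16 + $162.82 = $534.46
Net pay = $7,185.28 − $534.46 = $6,650.82

$6,650.82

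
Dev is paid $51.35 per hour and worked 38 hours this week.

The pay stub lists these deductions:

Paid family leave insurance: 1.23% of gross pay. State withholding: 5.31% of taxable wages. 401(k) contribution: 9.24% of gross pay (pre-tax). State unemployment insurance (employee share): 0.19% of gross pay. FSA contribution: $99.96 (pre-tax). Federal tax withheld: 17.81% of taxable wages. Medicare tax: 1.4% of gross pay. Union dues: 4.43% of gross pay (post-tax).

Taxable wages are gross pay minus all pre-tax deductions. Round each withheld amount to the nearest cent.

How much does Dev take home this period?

Gross pay: 38 × $51.35 = $1951.30
FSA contribution: $99.96
401(k) contribution: $1951.30 × 0.0924 = $180.30
Pre-tax total = $99.96 + $180.30 = $280.26
Taxable wages = $1951.30 − $280.26 = $1671.04
State withholding: $1671.04 × 0.0531 = $88.73
Federal tax withheld: $1671.04 × 0.1781 = $297.61
Paid family leave insurance: $1951.30 × 0.0123 = $24.00
State unemployment insurance (employee share): $1951.30 × 0.0019 = $3.71
Medicare tax: $1951.30 × 0.014 = $27.32
Union dues: $1951.30 × 0.0443 = $86.44
Total deductions = $99.96 + $180.30 + $88.73 + $297.61 + $24.00 + $3.71 + $27.32 + $86.44 = $808.07
Net pay = $1951.30 − $808.07 = $1143.23

$1143.23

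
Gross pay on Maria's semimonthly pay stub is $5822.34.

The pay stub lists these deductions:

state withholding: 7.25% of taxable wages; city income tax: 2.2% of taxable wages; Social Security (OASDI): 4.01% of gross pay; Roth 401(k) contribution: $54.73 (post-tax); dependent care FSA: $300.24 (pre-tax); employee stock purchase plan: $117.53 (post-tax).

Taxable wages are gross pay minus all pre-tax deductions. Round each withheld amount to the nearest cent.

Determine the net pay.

$4594.52

Dependent care FSA: $300.24
Taxable wages = $5822.34 − $300.24 = $5522.10
State withholding: $5522.10 × 0.0725 = $400.35
City income tax: $5522.10 × 0.022 = $121.49
Social Security (OASDI): $5822.34 × 0.0401 = $233.48
Roth 401(k) contribution: $54.73
Employee stock purchase plan: $117.53
Total deductions = $300.24 + $400.35 + $121.49 + $233.48 + $54.73 + $117.53 = $1227.82
Net pay = $5822.34 − $1227.82 = $4594.52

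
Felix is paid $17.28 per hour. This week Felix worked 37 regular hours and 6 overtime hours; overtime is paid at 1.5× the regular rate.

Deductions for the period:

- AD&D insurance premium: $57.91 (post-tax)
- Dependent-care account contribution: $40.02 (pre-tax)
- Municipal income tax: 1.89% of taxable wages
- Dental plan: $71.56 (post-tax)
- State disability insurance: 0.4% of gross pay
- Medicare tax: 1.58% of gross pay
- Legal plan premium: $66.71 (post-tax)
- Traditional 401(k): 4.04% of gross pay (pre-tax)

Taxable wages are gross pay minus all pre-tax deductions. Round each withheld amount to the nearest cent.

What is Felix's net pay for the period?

Regular pay: 37 × $17.28 = $639.36
Overtime pay: 6 × $17.28 × 1.5 = $155.52
Gross pay = $639.36 + $155.52 = $794.88
Traditional 401(k): $794.88 × 0.0404 = $32.11
Dependent-care account contribution: $40.02
Pre-tax total = $32.11 + $40.02 = $72.13
Taxable wages = $794.88 − $72.13 = $722.75
Municipal income tax: $722.75 × 0.0189 = $13.66
Medicare tax: $794.88 × 0.0158 = $12.56
State disability insurance: $794.88 × 0.004 = $3.18
Legal plan premium: $66.71
AD&D insurance premium: $57.91
Dental plan: $71.56
Total deductions = $32.11 + $40.02 + $13.66 + $12.56 + $3.18 + $66.71 + $57.91 + $71.56 = $297.71
Net pay = $794.88 − $297.71 = $497.17

$497.17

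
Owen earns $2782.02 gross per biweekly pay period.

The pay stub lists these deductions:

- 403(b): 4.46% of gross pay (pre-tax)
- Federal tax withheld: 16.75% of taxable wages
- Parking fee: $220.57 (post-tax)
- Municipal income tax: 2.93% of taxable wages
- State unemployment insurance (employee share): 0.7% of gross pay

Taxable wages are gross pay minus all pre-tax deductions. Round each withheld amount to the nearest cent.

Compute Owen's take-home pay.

403(b): $2782.02 × 0.0446 = $124.08
Taxable wages = $2782.02 − $124.08 = $2657.94
Federal tax withheld: $2657.94 × 0.1675 = $445.20
Municipal income tax: $2657.94 × 0.0293 = $77.88
State unemployment insurance (employee share): $2782.02 × 0.007 = $19.47
Parking fee: $220.57
Total deductions = $124.08 + $445.20 + $77.88 + $19.47 + $220.57 = $887.20
Net pay = $2782.02 − $887.20 = $1894.82

$1894.82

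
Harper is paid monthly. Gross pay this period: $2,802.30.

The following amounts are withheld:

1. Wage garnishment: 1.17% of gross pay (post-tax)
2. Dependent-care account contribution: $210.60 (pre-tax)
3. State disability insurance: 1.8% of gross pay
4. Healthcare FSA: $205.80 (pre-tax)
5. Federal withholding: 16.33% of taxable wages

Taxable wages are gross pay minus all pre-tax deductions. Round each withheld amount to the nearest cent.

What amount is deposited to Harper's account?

$1,913.05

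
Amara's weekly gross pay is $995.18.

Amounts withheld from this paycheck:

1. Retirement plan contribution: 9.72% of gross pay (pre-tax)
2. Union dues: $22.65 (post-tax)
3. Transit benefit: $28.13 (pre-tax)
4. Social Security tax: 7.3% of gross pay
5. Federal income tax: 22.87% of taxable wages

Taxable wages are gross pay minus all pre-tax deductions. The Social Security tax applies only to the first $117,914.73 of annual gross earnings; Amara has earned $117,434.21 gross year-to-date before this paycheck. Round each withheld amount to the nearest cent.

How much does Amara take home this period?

Transit benefit: $28.13
Retirement plan contribution: $995.18 × 0.0972 = $96.73
Pre-tax total = $28.13 + $96.73 = $124.86
Taxable wages = $995.18 − $124.86 = $870.32
Federal income tax: $870.32 × 0.2287 = $199.04
Social Security tax: only $117,914.73 − $117,434.21 = $480.52 of this check is subject → $480.52 × 0.073 = $35.08
Union dues: $22.65
Total deductions = $28.13 + $96.73 + $199.04 + $35.08 + $22.65 = $381.63
Net pay = $995.18 − $381.63 = $613.55

$613.55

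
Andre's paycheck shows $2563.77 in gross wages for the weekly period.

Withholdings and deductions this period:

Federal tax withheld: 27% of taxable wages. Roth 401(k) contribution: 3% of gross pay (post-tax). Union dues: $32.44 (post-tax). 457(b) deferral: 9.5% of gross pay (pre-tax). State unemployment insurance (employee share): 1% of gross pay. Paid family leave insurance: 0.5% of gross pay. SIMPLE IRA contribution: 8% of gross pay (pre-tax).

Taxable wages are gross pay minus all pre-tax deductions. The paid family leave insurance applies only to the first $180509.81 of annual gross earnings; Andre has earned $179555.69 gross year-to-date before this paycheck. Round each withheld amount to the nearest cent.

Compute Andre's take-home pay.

457(b) deferral: $2563.77 × 0.095 = $243.56
SIMPLE IRA contribution: $2563.77 × 0.08 = $205.10
Pre-tax total = $243.56 + $205.10 = $448.66
Taxable wages = $2563.77 − $448.66 = $2115.11
Federal tax withheld: $2115.11 × 0.27 = $571.08
Paid family leave insurance: only $180509.81 − $179555.69 = $954.12 of this check is subject → $954.12 × 0.005 = $4.77
State unemployment insurance (employee share): $2563.77 × 0.01 = $25.64
Union dues: $32.44
Roth 401(k) contribution: $2563.77 × 0.03 = $76.91
Total deductions = $243.56 + $205.10 + $571.08 + $4.77 + $25.64 + $32.44 + $76.91 = $1159.50
Net pay = $2563.77 − $1159.50 = $1404.27

$1404.27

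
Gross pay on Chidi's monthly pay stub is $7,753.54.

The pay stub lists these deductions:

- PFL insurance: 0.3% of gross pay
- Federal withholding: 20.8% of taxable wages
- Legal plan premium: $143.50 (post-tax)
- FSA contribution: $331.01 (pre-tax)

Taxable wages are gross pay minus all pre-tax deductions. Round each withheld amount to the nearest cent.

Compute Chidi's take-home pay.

FSA contribution: $331.01
Taxable wages = $7,753.54 − $331.01 = $7,422.53
Federal withholding: $7,422.53 × 0.208 = $1,543.89
PFL insurance: $7,753.54 × 0.003 = $23.26
Legal plan premium: $143.50
Total deductions = $331.01 + $1,543.89 + $23.26 + $143.50 = $2,041.66
Net pay = $7,753.54 − $2,041.66 = $5,711.88

$5,711.88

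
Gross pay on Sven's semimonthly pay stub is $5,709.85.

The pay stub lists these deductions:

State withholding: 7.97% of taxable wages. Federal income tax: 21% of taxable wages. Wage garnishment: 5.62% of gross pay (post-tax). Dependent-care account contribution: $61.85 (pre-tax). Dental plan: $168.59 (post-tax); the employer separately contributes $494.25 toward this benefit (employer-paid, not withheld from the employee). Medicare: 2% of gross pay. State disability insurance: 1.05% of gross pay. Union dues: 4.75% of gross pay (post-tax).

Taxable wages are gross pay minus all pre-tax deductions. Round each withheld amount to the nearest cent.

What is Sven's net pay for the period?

Dependent-care account contribution: $61.85
Taxable wages = $5,709.85 − $61.85 = $5,648.00
State withholding: $5,648.00 × 0.0797 = $450.15
Federal income tax: $5,648.00 × 0.21 = $1,186.08
Medicare: $5,709.85 × 0.02 = $114.20
State disability insurance: $5,709.85 × 0.0105 = $59.95
Wage garnishment: $5,709.85 × 0.0562 = $320.89
Union dues: $5,709.85 × 0.0475 = $271.22
Dental plan: $168.59
(Employer's $494.25 toward dental plan is not withheld from the employee.)
Total deductions = $61.85 + $450.15 + $1,186.08 + $114.20 + $59.95 + $320.89 + $271.22 + $168.59 = $2,632.93
Net pay = $5,709.85 − $2,632.93 = $3,076.92

$3,076.92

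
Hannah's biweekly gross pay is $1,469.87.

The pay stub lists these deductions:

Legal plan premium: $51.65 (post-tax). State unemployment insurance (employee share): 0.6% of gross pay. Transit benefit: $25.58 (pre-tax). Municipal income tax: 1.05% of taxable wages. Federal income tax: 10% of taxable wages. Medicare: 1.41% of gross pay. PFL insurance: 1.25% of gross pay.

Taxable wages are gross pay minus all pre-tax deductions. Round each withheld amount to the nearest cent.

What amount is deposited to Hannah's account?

$1,185.12

Transit benefit: $25.58
Taxable wages = $1,469.87 − $25.58 = $1,444.29
Municipal income tax: $1,444.29 × 0.0105 = $15.17
Federal income tax: $1,444.29 × 0.1 = $144.43
State unemployment insurance (employee share): $1,469.87 × 0.006 = $8.82
Medicare: $1,469.87 × 0.0141 = $20.73
PFL insurance: $1,469.87 × 0.0125 = $18.37
Legal plan premium: $51.65
Total deductions = $25.58 + $15.17 + $144.43 + $8.82 + $20.73 + $18.37 + $51.65 = $284.75
Net pay = $1,469.87 − $284.75 = $1,185.12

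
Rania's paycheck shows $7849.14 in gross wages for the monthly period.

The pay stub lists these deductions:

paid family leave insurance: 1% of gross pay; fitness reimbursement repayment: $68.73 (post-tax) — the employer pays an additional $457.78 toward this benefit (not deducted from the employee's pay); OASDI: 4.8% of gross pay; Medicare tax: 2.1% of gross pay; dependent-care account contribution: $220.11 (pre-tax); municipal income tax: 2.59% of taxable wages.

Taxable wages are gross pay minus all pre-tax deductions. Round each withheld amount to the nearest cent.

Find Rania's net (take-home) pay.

$6742.63

Dependent-care account contribution: $220.11
Taxable wages = $7849.14 − $220.11 = $7629.03
Municipal income tax: $7629.03 × 0.0259 = $197.59
Paid family leave insurance: $7849.14 × 0.01 = $78.49
Medicare tax: $7849.14 × 0.021 = $164.83
OASDI: $7849.14 × 0.048 = $376.76
Fitness reimbursement repayment: $68.73
(Employer's $457.78 toward fitness reimbursement repayment is not withheld from the employee.)
Total deductions = $220.11 + $197.59 + $78.49 + $164.83 + $376.76 + $68.73 = $1106.51
Net pay = $7849.14 − $1106.51 = $6742.63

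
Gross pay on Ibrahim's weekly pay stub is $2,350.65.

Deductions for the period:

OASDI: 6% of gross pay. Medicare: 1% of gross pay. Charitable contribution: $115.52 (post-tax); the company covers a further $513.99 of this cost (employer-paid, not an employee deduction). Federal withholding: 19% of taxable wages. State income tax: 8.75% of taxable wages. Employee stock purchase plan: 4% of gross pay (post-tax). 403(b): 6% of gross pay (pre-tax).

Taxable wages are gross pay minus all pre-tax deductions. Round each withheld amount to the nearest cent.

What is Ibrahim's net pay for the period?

$1,222.34

403(b): $2,350.65 × 0.06 = $141.04
Taxable wages = $2,350.65 − $141.04 = $2,209.61
Federal withholding: $2,209.61 × 0.19 = $419.83
State income tax: $2,209.61 × 0.0875 = $193.34
OASDI: $2,350.65 × 0.06 = $141.04
Medicare: $2,350.65 × 0.01 = $23.51
Employee stock purchase plan: $2,350.65 × 0.04 = $94.03
Charitable contribution: $115.52
(Employer's $513.99 toward charitable contribution is not withheld from the employee.)
Total deductions = $141.04 + $419.83 + $193.34 + $141.04 + $23.51 + $94.03 + $115.52 = $1,128.31
Net pay = $2,350.65 − $1,128.31 = $1,222.34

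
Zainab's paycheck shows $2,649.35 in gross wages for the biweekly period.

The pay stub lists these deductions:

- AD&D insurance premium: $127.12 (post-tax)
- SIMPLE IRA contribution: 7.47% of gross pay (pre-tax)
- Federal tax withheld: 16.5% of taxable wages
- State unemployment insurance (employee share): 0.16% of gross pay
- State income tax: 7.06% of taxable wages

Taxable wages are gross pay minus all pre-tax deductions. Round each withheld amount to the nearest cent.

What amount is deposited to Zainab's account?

SIMPLE IRA contribution: $2,649.35 × 0.0747 = $197.91
Taxable wages = $2,649.35 − $197.91 = $2,451.44
State income tax: $2,451.44 × 0.0706 = $173.07
Federal tax withheld: $2,451.44 × 0.165 = $404.49
State unemployment insurance (employee share): $2,649.35 × 0.0016 = $4.24
AD&D insurance premium: $127.12
Total deductions = $197.91 + $173.07 + $404.49 + $4.24 + $127.12 = $906.83
Net pay = $2,649.35 − $906.83 = $1,742.52

$1,742.52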